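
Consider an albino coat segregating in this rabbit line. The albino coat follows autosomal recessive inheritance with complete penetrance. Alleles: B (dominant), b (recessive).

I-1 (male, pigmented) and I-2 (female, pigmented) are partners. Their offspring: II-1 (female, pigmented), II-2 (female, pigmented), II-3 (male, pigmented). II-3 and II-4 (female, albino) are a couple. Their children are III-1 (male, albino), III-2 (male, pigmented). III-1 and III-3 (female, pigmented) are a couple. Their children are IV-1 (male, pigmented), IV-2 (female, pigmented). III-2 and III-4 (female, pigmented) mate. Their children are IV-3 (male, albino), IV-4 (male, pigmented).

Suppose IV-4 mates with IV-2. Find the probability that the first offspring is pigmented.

III-2 is pigmented so carries B and received b from II-4 (bb), so III-2 is Bb.
III-4 is pigmented so carries B and passed b to IV-3 (bb), so III-4 is Bb.
IV-4 is a pigmented offspring of III-2 (Bb) × III-4 (Bb), whose cross gives 1/4 BB : 1/2 Bb : 1/4 bb; conditioning on being pigmented, IV-4 is BB with probability 1/3, Bb with probability 2/3.
IV-2 is pigmented so carries B and received b from III-1 (bb), so IV-2 is Bb.
Summing over parental genotype combinations, P(offspring is pigmented) = 1/3·1 + 2/3·3/4 = 5/6.

5/6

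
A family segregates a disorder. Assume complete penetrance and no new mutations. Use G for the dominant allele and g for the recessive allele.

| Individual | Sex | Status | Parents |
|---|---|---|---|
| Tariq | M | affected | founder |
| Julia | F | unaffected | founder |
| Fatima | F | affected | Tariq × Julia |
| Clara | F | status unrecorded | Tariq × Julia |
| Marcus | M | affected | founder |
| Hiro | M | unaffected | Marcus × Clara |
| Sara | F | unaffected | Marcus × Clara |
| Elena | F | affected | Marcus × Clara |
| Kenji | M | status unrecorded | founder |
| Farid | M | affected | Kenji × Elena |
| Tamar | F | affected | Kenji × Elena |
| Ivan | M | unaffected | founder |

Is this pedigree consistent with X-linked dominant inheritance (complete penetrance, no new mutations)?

Under X-linked dominant, Sara (unaffected, female) cannot arise from Marcus (affected) × Clara (unrecorded).

No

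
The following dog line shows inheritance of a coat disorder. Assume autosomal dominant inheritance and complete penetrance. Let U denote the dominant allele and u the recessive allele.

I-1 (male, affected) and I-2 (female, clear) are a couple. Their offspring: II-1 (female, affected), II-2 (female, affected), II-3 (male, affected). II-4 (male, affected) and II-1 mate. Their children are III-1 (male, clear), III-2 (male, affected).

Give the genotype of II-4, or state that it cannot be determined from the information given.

From phenotype alone, II-4 is UU or Uu.
II-4 is affected so carries U and passed u to III-1 (uu), so II-4 is Uu.

Uu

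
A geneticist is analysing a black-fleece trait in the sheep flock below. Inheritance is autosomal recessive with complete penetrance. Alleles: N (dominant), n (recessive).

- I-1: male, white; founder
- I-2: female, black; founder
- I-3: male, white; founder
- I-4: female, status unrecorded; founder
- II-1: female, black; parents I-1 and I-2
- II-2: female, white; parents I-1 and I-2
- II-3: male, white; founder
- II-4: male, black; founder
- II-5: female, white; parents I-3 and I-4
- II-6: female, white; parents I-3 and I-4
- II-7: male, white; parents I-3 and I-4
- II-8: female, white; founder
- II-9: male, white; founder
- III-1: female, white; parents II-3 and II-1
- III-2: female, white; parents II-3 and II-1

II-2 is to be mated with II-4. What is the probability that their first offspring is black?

II-2 is white so carries N and received n from I-2 (nn), so II-2 is Nn.
II-4 is black, so II-4 is nn.
The cross gives 1/2 Nn : 1/2 nn, so P(offspring is black) = 1/2.

1/2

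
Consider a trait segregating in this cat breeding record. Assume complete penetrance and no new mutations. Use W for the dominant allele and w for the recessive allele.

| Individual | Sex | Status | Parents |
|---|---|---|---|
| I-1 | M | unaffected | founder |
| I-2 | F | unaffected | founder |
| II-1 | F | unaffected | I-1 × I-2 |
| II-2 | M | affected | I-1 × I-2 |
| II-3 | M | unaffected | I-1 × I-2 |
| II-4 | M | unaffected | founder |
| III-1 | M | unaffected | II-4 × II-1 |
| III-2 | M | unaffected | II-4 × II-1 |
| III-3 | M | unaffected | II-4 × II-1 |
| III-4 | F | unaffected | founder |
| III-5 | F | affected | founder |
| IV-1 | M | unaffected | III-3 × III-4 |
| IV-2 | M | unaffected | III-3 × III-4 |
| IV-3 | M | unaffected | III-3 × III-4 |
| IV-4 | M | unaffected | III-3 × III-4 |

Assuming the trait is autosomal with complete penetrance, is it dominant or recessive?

I-1 and I-2 are both unaffected yet have an affected child II-2. Under dominance, an affected child requires at least one affected parent, so the trait cannot be dominant.

recessive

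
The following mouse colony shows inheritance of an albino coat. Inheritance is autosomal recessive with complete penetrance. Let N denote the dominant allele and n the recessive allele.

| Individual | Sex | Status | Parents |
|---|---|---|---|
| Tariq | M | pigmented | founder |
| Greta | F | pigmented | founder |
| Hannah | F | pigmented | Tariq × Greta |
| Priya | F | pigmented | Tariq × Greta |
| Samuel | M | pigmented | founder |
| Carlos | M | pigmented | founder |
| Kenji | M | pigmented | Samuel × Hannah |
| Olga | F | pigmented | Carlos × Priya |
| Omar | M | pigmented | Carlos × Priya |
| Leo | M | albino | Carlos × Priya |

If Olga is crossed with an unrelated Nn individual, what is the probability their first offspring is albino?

Carlos is pigmented so carries N and passed n to Leo (nn), so Carlos is Nn.
Priya is pigmented so carries N and passed n to Leo (nn), so Priya is Nn.
Olga is a pigmented offspring of Carlos (Nn) × Priya (Nn), whose cross gives 1/4 NN : 1/2 Nn : 1/4 nn; conditioning on being pigmented, Olga is NN with probability 1/3, Nn with probability 2/3.
Summing over parental genotype combinations, P(offspring is albino) = 2/3·1/4 = 1/6.

1/6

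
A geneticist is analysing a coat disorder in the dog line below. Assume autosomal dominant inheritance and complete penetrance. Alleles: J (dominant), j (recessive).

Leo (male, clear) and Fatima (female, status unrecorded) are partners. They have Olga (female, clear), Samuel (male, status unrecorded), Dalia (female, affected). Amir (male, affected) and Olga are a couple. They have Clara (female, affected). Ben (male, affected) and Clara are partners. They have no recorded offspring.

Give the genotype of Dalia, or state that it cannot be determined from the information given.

From phenotype alone, Dalia is JJ or Jj.
Dalia is affected so carries J and received j from Leo (jj), so Dalia is Jj.

Jj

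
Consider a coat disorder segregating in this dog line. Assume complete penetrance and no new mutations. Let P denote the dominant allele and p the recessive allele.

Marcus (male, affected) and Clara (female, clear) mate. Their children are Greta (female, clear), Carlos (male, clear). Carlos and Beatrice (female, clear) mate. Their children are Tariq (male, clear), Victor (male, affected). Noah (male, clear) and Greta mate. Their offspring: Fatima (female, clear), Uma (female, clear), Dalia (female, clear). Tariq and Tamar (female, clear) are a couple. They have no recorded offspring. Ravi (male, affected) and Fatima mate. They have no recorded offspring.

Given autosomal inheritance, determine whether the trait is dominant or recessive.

Carlos and Beatrice are both clear yet have an affected child Victor. Under dominance, an affected child requires at least one affected parent, so the trait cannot be dominant.

recessive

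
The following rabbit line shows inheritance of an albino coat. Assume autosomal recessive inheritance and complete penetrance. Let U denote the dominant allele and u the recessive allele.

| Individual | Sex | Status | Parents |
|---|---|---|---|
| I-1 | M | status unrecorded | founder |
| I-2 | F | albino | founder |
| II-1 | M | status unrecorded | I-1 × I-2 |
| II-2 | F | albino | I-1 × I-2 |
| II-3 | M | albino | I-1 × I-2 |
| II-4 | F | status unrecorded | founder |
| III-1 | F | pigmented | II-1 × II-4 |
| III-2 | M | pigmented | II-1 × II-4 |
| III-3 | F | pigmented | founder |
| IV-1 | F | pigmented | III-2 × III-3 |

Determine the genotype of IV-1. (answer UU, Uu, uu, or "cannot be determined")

IV-1's phenotype allows UU or Uu, and no parent or child forces a single allele at both positions; consistent genotype assignments exist with IV-1 as UU or Uu.

cannot be determined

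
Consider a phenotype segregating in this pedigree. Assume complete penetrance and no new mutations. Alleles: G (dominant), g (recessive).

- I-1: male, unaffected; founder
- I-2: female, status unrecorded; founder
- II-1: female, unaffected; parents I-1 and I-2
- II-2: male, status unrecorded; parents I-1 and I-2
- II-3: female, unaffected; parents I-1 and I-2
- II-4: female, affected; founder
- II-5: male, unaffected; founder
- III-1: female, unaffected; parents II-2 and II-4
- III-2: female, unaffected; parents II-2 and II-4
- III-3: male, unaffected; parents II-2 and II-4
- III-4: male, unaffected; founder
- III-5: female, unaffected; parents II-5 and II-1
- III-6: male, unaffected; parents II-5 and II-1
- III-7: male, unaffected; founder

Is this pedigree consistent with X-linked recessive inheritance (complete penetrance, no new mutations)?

Under X-linked recessive, III-3 (unaffected, male) cannot arise from II-2 (unrecorded) × II-4 (affected).

No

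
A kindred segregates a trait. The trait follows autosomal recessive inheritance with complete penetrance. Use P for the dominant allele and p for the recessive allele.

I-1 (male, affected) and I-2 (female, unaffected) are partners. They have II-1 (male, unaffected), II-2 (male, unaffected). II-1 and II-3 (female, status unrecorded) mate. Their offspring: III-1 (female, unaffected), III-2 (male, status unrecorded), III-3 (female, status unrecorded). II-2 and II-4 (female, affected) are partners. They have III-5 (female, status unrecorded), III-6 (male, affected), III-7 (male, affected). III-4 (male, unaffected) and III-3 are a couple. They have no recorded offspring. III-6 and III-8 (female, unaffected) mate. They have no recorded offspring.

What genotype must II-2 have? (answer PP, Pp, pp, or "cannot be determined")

Pp

From phenotype alone, II-2 is PP or Pp.
II-2 is unaffected so carries P and received p from I-1 (pp), so II-2 is Pp.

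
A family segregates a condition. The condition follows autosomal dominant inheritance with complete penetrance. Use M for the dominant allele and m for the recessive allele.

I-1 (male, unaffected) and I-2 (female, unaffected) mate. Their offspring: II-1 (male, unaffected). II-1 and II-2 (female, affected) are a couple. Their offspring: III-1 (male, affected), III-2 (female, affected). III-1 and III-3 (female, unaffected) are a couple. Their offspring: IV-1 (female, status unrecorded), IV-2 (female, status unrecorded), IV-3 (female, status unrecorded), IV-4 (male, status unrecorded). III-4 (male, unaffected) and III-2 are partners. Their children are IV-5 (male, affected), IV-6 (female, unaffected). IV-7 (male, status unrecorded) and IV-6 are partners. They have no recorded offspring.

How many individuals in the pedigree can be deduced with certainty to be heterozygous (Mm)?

Obligate heterozygotes: III-1 is affected so carries M and received m from II-1 (mm), so III-1 is Mm; III-2 is affected so carries M and received m from II-1 (mm), so III-2 is Mm; IV-5 is affected so carries M and received m from III-4 (mm), so IV-5 is Mm.
Every other individual is either homozygous by phenotype or has at least one consistent homozygous assignment, so the count is 3.

3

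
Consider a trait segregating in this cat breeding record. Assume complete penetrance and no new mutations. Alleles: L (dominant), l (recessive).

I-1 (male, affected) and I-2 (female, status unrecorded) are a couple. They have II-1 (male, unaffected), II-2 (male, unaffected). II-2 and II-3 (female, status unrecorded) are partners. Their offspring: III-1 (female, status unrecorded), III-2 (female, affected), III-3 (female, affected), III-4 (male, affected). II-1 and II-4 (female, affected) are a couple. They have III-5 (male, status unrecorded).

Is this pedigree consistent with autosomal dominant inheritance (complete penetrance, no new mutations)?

A consistent assignment under autosomal dominant exists: I-1 Ll, I-2 Ll, II-1 ll, II-2 ll, II-3 LL, II-4 LL, III-1 Ll, III-2 Ll, III-3 Ll, III-4 Ll, III-5 Ll.
In this assignment every recorded phenotype matches its genotype and every non-founder's genotype is obtainable from its parents' genotypes, so the pedigree is consistent.

Yes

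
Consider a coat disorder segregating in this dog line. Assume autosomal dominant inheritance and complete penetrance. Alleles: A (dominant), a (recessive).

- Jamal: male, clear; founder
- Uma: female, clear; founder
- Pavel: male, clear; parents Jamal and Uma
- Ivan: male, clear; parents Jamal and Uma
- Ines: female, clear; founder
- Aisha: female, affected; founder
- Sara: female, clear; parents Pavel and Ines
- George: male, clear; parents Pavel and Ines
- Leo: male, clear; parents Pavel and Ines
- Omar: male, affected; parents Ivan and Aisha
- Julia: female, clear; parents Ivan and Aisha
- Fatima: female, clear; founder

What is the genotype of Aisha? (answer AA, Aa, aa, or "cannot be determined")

From phenotype alone, Aisha is AA or Aa.
Aisha is affected so carries A and passed a to Julia (aa), so Aisha is Aa.

Aa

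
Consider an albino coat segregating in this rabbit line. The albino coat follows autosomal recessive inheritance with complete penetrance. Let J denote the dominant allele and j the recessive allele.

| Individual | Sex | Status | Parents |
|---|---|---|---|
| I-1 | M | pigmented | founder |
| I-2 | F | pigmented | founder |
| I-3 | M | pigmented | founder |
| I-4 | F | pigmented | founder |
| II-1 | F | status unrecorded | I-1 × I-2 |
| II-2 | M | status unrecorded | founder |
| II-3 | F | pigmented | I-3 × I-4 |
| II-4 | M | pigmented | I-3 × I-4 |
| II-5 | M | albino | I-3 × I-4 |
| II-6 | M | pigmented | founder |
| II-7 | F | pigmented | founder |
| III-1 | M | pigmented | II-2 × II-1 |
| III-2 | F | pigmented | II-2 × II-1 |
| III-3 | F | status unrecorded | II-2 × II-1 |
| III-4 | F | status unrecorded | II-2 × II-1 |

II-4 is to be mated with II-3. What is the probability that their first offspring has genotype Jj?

4/9

I-3 is pigmented so carries J and passed j to II-5 (jj), so I-3 is Jj.
I-4 is pigmented so carries J and passed j to II-5 (jj), so I-4 is Jj.
II-4 is a pigmented offspring of I-3 (Jj) × I-4 (Jj), whose cross gives 1/4 JJ : 1/2 Jj : 1/4 jj; conditioning on being pigmented, II-4 is JJ with probability 1/3, Jj with probability 2/3.
II-3 is a pigmented offspring of I-3 (Jj) × I-4 (Jj), whose cross gives 1/4 JJ : 1/2 Jj : 1/4 jj; conditioning on being pigmented, II-3 is JJ with probability 1/3, Jj with probability 2/3.
Summing over parental genotype combinations, P(offspring has genotype Jj) = 2/9·1/2 + 2/9·1/2 + 4/9·1/2 = 4/9.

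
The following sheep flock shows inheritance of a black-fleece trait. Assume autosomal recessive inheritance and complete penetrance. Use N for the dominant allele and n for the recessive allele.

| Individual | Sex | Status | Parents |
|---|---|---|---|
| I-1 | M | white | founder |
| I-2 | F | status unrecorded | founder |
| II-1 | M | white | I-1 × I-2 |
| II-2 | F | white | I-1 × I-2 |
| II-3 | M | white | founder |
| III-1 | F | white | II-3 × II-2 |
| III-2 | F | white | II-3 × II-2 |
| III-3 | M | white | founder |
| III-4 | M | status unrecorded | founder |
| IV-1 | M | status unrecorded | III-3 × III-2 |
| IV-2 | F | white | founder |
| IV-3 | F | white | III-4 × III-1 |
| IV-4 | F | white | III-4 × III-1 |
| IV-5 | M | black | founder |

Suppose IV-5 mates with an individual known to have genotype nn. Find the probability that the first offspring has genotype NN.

IV-5 is black, so IV-5 is nn.
The cross gives 1 nn, so P(offspring has genotype NN) = 0.

0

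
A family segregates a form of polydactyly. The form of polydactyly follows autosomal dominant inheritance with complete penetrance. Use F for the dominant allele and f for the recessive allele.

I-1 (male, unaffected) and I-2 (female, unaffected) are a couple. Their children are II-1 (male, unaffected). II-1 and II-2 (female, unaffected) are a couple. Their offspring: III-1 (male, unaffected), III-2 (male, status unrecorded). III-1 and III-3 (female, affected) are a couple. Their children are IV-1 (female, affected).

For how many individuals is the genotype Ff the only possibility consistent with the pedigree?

1

Obligate heterozygotes: IV-1 is affected so carries F and received f from III-1 (ff), so IV-1 is Ff.
Every other individual is either homozygous by phenotype or has at least one consistent homozygous assignment, so the count is 1.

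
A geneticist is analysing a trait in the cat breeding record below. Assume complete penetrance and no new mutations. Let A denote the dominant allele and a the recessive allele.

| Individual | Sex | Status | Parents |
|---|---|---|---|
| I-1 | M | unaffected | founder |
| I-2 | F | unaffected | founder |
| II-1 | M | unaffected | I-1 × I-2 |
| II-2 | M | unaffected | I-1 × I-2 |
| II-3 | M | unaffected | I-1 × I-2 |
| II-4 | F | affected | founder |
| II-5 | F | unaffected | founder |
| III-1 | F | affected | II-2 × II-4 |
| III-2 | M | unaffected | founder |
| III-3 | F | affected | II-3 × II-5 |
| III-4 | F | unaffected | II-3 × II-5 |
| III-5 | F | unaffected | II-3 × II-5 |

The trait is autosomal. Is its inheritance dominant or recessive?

II-3 and II-5 are both unaffected yet have an affected child III-3. Under dominance, an affected child requires at least one affected parent, so the trait cannot be dominant.

recessive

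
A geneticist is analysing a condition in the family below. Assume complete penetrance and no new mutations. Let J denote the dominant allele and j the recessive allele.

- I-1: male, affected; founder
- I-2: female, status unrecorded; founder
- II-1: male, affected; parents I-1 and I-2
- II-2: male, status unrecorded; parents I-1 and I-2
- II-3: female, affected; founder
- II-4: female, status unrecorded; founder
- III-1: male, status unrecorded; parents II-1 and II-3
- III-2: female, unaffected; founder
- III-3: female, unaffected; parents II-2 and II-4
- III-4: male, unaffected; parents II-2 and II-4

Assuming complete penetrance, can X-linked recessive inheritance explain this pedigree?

A consistent assignment under X-linked recessive exists: I-1 X^j Y, I-2 X^J X^j, II-1 X^j Y, II-2 X^J Y, II-3 X^j X^j, II-4 X^J X^J, III-1 X^j Y, III-2 X^J X^J, III-3 X^J X^J, III-4 X^J Y.
In this assignment every recorded phenotype matches its genotype and every non-founder's genotype is obtainable from its parents' genotypes, so the pedigree is consistent.

Yes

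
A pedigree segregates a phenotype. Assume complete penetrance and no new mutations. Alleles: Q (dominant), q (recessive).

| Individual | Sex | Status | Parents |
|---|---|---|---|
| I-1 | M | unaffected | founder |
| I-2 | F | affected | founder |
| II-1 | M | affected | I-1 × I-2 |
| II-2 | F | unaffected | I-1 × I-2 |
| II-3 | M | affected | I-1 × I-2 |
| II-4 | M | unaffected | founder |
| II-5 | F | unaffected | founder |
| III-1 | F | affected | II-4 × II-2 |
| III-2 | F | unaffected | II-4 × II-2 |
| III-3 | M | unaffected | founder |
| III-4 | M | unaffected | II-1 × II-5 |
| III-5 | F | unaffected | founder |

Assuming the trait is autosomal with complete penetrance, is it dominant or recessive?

II-4 and II-2 are both unaffected yet have an affected child III-1. Under dominance, an affected child requires at least one affected parent, so the trait cannot be dominant.

recessive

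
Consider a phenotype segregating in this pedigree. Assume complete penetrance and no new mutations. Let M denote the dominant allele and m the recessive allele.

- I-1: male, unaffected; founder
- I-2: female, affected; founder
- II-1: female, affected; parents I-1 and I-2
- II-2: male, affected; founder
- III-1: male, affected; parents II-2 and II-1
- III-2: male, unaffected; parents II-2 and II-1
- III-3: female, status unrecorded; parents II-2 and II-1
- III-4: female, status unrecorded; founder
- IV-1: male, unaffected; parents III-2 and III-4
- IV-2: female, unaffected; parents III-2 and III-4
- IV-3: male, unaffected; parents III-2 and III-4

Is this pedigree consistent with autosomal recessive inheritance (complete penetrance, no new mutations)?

No

Under autosomal recessive, III-2 (unaffected, male) cannot arise from II-2 (affected) × II-1 (affected).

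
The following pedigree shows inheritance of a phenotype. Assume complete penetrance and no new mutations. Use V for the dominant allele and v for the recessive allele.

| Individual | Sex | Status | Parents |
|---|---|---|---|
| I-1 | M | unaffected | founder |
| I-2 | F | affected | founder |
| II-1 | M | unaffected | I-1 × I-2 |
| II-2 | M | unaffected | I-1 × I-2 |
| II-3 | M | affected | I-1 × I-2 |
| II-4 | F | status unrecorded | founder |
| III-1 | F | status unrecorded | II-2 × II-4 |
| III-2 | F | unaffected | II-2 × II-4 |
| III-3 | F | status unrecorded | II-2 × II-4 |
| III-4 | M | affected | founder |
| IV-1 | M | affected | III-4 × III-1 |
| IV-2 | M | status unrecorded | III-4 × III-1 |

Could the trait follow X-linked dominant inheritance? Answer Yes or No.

A consistent assignment under X-linked dominant exists: I-1 X^v Y, I-2 X^V X^v, II-1 X^v Y, II-2 X^v Y, II-3 X^V Y, II-4 X^V X^v, III-1 X^V X^v, III-2 X^v X^v, III-3 X^V X^v, III-4 X^V Y, IV-1 X^V Y, IV-2 X^V Y.
In this assignment every recorded phenotype matches its genotype and every non-founder's genotype is obtainable from its parents' genotypes, so the pedigree is consistent.

Yes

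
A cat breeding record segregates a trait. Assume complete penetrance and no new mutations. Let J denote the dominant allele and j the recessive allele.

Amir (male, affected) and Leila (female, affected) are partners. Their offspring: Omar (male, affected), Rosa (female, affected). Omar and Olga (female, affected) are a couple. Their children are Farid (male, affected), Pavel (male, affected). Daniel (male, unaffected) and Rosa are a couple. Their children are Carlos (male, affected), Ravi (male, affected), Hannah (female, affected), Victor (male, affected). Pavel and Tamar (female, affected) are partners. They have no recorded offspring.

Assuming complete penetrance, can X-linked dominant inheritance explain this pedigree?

A consistent assignment under X-linked dominant exists: Amir X^J Y, Leila X^J X^J, Omar X^J Y, Rosa X^J X^J, Olga X^J X^J, Daniel X^j Y, Farid X^J Y, Pavel X^J Y, Tamar X^J X^J, Carlos X^J Y, Ravi X^J Y, Hannah X^J X^j, Victor X^J Y.
In this assignment every recorded phenotype matches its genotype and every non-founder's genotype is obtainable from its parents' genotypes, so the pedigree is consistent.

Yes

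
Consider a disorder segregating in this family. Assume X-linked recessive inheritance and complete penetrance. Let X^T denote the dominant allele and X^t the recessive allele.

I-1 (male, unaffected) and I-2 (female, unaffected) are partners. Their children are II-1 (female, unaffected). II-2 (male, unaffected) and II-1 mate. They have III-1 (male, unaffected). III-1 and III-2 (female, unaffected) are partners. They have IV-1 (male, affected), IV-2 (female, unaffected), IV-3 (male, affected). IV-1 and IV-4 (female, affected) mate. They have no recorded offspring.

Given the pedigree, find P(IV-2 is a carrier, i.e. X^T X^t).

1/2

III-1 is unaffected, so III-1 is X^T Y.
III-2 is unaffected so carries T and passed t to IV-1 (X^t Y), so III-2 is X^T X^t.
Their cross gives offspring ratios 1/2 X^T X^T : 1/2 X^T X^t. Conditioning on IV-2 being unaffected, P(X^T X^t) = 1/2 / 1 = 1/2.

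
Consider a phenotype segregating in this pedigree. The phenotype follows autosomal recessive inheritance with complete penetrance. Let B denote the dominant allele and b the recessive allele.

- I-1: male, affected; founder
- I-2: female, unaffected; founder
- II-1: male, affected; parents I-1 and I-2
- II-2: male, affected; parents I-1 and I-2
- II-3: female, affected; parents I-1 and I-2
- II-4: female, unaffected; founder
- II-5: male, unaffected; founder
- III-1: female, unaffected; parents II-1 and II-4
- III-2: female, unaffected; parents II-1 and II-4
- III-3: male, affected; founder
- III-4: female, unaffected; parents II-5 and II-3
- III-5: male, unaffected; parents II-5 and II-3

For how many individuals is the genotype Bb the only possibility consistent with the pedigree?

5

Obligate heterozygotes: I-2 is unaffected so carries B and passed b to II-1 (bb), so I-2 is Bb; III-1 is unaffected so carries B and received b from II-1 (bb), so III-1 is Bb; III-2 is unaffected so carries B and received b from II-1 (bb), so III-2 is Bb; III-4 is unaffected so carries B and received b from II-3 (bb), so III-4 is Bb; III-5 is unaffected so carries B and received b from II-3 (bb), so III-5 is Bb.
Every other individual is either homozygous by phenotype or has at least one consistent homozygous assignment, so the count is 5.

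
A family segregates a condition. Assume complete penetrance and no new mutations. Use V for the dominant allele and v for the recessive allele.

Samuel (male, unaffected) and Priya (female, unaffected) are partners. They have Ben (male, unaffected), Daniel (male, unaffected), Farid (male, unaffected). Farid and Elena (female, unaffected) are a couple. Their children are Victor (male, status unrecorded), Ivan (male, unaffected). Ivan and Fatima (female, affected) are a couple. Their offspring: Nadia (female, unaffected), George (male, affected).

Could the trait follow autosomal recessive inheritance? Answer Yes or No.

A consistent assignment under autosomal recessive exists: Samuel VV, Priya VV, Ben VV, Daniel VV, Farid VV, Elena Vv, Victor VV, Ivan Vv, Fatima vv, Nadia Vv, George vv.
In this assignment every recorded phenotype matches its genotype and every non-founder's genotype is obtainable from its parents' genotypes, so the pedigree is consistent.

Yes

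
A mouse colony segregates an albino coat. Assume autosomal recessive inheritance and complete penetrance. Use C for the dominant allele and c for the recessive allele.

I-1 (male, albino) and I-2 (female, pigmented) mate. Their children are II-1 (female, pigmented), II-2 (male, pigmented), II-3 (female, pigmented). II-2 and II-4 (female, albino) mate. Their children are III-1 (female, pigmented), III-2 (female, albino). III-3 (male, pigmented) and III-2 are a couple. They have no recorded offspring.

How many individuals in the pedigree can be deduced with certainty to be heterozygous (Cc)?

Obligate heterozygotes: II-1 is pigmented so carries C and received c from I-1 (cc), so II-1 is Cc; II-2 is pigmented so carries C and received c from I-1 (cc), so II-2 is Cc; II-3 is pigmented so carries C and received c from I-1 (cc), so II-3 is Cc; III-1 is pigmented so carries C and received c from II-4 (cc), so III-1 is Cc.
Every other individual is either homozygous by phenotype or has at least one consistent homozygous assignment, so the count is 4.

4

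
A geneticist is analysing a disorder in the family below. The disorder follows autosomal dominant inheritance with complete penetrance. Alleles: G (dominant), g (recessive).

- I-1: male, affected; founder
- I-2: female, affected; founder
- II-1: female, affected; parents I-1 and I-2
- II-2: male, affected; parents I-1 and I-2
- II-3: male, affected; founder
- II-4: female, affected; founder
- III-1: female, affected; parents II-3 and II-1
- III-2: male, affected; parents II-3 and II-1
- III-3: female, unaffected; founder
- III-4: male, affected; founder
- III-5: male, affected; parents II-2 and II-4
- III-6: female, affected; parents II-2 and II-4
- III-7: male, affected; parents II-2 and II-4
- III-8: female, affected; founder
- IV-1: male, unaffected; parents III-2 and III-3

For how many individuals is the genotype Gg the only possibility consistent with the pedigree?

1

Obligate heterozygotes: III-2 is affected so carries G and passed g to IV-1 (gg), so III-2 is Gg.
Every other individual is either homozygous by phenotype or has at least one consistent homozygous assignment, so the count is 1.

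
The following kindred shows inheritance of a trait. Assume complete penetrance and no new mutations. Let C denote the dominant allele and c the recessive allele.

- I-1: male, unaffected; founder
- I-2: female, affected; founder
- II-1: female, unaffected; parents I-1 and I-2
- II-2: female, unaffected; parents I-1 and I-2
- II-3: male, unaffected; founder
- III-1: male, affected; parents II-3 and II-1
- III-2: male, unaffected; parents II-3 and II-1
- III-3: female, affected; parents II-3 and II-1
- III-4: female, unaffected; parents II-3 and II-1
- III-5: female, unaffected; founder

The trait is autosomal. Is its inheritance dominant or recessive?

recessive

II-3 and II-1 are both unaffected yet have an affected child III-1. Under dominance, an affected child requires at least one affected parent, so the trait cannot be dominant.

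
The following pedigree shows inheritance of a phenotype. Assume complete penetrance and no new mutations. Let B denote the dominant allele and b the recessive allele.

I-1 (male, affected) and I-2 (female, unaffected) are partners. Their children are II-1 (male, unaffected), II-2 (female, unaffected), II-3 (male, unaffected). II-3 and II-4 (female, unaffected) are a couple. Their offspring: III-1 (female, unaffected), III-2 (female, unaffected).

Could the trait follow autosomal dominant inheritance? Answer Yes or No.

Yes

A consistent assignment under autosomal dominant exists: I-1 Bb, I-2 bb, II-1 bb, II-2 bb, II-3 bb, II-4 bb, III-1 bb, III-2 bb.
In this assignment every recorded phenotype matches its genotype and every non-founder's genotype is obtainable from its parents' genotypes, so the pedigree is consistent.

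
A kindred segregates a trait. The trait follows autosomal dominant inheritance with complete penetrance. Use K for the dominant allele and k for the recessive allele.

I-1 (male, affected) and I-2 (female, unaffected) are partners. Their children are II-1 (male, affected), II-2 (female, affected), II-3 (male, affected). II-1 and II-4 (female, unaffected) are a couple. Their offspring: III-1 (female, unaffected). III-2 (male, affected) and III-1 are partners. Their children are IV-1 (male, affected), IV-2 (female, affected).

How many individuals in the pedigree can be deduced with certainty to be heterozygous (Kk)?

5

Obligate heterozygotes: II-1 is affected so carries K and received k from I-2 (kk), so II-1 is Kk; II-2 is affected so carries K and received k from I-2 (kk), so II-2 is Kk; II-3 is affected so carries K and received k from I-2 (kk), so II-3 is Kk; IV-1 is affected so carries K and received k from III-1 (kk), so IV-1 is Kk; IV-2 is affected so carries K and received k from III-1 (kk), so IV-2 is Kk.
Every other individual is either homozygous by phenotype or has at least one consistent homozygous assignment, so the count is 5.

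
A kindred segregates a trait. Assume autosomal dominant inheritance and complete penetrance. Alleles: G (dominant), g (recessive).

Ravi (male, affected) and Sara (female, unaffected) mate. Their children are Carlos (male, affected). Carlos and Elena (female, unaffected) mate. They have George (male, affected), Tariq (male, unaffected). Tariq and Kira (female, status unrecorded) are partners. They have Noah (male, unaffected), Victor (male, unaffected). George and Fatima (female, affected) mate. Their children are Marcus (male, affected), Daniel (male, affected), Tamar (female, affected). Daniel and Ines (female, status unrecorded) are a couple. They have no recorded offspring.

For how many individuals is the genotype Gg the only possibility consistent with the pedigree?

Obligate heterozygotes: Carlos is affected so carries G and received g from Sara (gg), so Carlos is Gg; George is affected so carries G and received g from Elena (gg), so George is Gg.
Every other individual is either homozygous by phenotype or has at least one consistent homozygous assignment, so the count is 2.

2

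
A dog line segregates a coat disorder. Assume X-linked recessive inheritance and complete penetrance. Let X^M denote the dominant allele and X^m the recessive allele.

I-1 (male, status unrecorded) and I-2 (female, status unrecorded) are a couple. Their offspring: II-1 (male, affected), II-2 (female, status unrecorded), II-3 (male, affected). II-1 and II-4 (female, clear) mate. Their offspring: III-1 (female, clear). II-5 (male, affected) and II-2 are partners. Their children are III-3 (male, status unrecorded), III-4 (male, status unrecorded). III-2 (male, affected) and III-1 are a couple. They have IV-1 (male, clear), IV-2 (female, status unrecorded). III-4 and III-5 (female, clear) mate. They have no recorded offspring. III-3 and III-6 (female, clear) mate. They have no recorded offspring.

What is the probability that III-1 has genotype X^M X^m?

III-1 is clear so carries M and received m from II-1 (X^m Y), so III-1 is X^M X^m, giving P(X^M X^m) = 1.

1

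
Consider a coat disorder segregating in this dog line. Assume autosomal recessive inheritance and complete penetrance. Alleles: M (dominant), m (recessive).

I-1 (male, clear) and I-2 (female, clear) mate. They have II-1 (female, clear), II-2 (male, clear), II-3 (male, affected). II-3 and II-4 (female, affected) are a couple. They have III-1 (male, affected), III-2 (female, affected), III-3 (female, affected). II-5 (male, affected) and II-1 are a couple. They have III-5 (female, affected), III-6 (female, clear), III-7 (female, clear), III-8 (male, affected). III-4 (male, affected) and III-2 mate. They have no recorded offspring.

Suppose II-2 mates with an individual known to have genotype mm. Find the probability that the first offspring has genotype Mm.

I-1 is clear so carries M and passed m to II-3 (mm), so I-1 is Mm.
I-2 is clear so carries M and passed m to II-3 (mm), so I-2 is Mm.
II-2 is a clear offspring of I-1 (Mm) × I-2 (Mm), whose cross gives 1/4 MM : 1/2 Mm : 1/4 mm; conditioning on being clear, II-2 is MM with probability 1/3, Mm with probability 2/3.
Summing over parental genotype combinations, P(offspring has genotype Mm) = 1/3·1 + 2/3·1/2 = 2/3.

2/3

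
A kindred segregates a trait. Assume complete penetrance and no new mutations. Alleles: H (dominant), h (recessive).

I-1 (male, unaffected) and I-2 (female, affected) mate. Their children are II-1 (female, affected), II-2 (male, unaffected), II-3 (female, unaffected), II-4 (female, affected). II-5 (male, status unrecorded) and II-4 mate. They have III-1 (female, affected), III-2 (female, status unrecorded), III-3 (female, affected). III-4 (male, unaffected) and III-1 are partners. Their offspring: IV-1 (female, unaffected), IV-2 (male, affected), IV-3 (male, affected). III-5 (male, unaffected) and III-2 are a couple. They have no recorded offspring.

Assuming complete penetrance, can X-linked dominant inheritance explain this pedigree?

A consistent assignment under X-linked dominant exists: I-1 X^h Y, I-2 X^H X^h, II-1 X^H X^h, II-2 X^h Y, II-3 X^h X^h, II-4 X^H X^h, II-5 X^H Y, III-1 X^H X^h, III-2 X^H X^H, III-3 X^H X^H, III-4 X^h Y, III-5 X^h Y, IV-1 X^h X^h, IV-2 X^H Y, IV-3 X^H Y.
In this assignment every recorded phenotype matches its genotype and every non-founder's genotype is obtainable from its parents' genotypes, so the pedigree is consistent.

Yes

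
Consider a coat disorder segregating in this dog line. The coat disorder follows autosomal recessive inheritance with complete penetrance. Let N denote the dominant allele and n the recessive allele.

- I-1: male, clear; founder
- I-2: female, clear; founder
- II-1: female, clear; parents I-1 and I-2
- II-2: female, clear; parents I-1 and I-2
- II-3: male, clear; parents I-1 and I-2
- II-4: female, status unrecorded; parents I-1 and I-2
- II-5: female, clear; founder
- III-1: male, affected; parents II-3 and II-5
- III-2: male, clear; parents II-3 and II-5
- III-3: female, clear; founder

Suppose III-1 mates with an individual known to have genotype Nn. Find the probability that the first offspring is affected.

III-1 is affected, so III-1 is nn.
The cross gives 1/2 Nn : 1/2 nn, so P(offspring is affected) = 1/2.

1/2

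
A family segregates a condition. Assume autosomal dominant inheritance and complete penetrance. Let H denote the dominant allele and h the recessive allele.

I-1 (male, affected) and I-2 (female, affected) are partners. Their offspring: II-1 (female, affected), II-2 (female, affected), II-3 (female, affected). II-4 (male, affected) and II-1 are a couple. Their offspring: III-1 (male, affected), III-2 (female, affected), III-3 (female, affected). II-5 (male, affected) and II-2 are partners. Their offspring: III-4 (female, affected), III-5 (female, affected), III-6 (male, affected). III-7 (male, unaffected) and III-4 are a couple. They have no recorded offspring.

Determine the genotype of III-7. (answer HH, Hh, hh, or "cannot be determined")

hh

III-7 is unaffected, so III-7 is hh.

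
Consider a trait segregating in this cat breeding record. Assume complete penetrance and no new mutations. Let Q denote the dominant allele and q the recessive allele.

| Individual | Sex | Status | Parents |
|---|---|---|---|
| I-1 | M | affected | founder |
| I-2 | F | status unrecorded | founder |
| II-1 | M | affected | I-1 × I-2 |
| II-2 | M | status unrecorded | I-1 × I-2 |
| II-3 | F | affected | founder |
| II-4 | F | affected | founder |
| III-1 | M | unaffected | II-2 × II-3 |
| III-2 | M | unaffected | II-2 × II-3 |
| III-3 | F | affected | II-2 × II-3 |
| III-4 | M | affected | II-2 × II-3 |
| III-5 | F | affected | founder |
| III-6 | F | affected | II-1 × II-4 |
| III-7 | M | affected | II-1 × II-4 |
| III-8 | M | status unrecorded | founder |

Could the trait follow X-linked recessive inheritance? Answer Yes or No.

Under X-linked recessive, III-1 (unaffected, male) cannot arise from II-2 (unrecorded) × II-3 (affected).

No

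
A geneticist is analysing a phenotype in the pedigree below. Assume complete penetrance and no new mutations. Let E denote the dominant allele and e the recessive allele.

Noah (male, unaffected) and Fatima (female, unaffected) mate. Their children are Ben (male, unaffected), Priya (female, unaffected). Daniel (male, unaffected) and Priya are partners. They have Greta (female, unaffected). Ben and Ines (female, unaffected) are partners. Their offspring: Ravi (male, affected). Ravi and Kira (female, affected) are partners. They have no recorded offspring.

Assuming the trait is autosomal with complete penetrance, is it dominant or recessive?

recessive

Ben and Ines are both unaffected yet have an affected child Ravi. Under dominance, an affected child requires at least one affected parent, so the trait cannot be dominant.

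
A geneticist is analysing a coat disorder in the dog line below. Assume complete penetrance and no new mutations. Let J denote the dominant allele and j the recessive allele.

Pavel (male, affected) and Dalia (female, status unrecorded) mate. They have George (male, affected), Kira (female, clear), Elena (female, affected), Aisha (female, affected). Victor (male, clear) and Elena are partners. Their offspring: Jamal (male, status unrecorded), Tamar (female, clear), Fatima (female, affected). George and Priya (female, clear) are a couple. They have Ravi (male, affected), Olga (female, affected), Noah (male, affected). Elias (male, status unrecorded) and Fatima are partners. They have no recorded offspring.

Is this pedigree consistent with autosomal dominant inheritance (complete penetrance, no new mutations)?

Yes

A consistent assignment under autosomal dominant exists: Pavel Jj, Dalia Jj, George JJ, Kira jj, Elena Jj, Aisha JJ, Victor jj, Priya jj, Jamal Jj, Tamar jj, Fatima Jj, Elias JJ, Ravi Jj, Olga Jj, Noah Jj.
In this assignment every recorded phenotype matches its genotype and every non-founder's genotype is obtainable from its parents' genotypes, so the pedigree is consistent.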